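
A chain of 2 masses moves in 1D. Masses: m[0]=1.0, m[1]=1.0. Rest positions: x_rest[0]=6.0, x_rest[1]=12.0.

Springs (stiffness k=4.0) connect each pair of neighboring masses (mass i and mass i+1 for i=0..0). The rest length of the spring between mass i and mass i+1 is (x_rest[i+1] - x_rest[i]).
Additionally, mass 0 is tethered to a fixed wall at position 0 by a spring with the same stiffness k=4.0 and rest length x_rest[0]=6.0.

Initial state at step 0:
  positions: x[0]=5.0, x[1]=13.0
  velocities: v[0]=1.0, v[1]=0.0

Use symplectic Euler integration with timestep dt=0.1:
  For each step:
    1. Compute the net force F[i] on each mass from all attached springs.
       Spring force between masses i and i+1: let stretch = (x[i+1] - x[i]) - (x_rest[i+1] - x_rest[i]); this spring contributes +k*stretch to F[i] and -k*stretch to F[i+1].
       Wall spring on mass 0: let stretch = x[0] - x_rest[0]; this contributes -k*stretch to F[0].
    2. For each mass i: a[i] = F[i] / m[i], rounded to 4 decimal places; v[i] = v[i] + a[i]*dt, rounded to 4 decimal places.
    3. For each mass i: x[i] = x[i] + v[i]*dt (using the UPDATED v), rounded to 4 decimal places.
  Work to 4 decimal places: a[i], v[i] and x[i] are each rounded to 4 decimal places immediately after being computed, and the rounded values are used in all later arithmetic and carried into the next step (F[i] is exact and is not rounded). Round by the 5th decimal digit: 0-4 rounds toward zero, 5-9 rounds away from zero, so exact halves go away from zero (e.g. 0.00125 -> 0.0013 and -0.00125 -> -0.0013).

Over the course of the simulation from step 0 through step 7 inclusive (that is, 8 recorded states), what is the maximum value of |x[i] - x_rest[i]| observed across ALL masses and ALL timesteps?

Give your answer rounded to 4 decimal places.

Step 0: x=[5.0000 13.0000] v=[1.0000 0.0000]
Step 1: x=[5.2200 12.9200] v=[2.2000 -0.8000]
Step 2: x=[5.5392 12.7720] v=[3.1920 -1.4800]
Step 3: x=[5.9261 12.5747] v=[3.8694 -1.9731]
Step 4: x=[6.3419 12.3515] v=[4.1584 -2.2325]
Step 5: x=[6.7445 12.1279] v=[4.0255 -2.2363]
Step 6: x=[7.0926 11.9289] v=[3.4811 -1.9897]
Step 7: x=[7.3505 11.7765] v=[2.5786 -1.5242]
Max displacement = 1.3505

Answer: 1.3505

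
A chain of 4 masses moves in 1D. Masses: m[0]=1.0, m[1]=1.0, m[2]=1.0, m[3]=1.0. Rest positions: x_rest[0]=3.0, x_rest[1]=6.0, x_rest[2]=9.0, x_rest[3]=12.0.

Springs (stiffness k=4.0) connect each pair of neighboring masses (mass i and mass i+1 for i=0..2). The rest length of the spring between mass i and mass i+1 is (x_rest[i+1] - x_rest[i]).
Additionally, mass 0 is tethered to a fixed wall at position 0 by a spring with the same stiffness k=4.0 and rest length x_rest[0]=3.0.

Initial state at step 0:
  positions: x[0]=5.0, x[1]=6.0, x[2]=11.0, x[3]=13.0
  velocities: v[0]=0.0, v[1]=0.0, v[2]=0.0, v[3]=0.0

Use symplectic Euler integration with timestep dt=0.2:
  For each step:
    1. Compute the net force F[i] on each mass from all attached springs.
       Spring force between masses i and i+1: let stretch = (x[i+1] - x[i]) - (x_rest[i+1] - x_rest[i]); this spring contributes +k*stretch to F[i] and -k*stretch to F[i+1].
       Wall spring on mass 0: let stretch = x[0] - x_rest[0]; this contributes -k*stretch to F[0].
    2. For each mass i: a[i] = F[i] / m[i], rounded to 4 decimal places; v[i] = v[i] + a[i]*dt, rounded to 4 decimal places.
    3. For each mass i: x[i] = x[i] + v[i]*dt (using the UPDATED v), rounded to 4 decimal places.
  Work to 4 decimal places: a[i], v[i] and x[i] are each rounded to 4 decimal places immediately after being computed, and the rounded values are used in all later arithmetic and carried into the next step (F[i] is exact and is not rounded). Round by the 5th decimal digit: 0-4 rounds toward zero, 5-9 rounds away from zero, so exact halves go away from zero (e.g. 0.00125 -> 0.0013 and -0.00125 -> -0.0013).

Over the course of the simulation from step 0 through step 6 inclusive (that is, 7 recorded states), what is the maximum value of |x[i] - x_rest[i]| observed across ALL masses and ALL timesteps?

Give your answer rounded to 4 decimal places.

Answer: 2.1371

Derivation:
Step 0: x=[5.0000 6.0000 11.0000 13.0000] v=[0.0000 0.0000 0.0000 0.0000]
Step 1: x=[4.3600 6.6400 10.5200 13.1600] v=[-3.2000 3.2000 -2.4000 0.8000]
Step 2: x=[3.3872 7.5360 9.8416 13.3776] v=[-4.8640 4.4800 -3.3920 1.0880]
Step 3: x=[2.5363 8.1371 9.3601 13.5094] v=[-4.2547 3.0054 -2.4077 0.6592]
Step 4: x=[2.1757 8.0377 9.3468 13.4574] v=[-1.8031 -0.4968 -0.0667 -0.2602]
Step 5: x=[2.4049 7.2099 9.7817 13.2277] v=[1.1459 -4.1391 2.1745 -1.1487]
Step 6: x=[3.0181 6.0248 10.3565 12.9266] v=[3.0660 -5.9257 2.8739 -1.5055]
Max displacement = 2.1371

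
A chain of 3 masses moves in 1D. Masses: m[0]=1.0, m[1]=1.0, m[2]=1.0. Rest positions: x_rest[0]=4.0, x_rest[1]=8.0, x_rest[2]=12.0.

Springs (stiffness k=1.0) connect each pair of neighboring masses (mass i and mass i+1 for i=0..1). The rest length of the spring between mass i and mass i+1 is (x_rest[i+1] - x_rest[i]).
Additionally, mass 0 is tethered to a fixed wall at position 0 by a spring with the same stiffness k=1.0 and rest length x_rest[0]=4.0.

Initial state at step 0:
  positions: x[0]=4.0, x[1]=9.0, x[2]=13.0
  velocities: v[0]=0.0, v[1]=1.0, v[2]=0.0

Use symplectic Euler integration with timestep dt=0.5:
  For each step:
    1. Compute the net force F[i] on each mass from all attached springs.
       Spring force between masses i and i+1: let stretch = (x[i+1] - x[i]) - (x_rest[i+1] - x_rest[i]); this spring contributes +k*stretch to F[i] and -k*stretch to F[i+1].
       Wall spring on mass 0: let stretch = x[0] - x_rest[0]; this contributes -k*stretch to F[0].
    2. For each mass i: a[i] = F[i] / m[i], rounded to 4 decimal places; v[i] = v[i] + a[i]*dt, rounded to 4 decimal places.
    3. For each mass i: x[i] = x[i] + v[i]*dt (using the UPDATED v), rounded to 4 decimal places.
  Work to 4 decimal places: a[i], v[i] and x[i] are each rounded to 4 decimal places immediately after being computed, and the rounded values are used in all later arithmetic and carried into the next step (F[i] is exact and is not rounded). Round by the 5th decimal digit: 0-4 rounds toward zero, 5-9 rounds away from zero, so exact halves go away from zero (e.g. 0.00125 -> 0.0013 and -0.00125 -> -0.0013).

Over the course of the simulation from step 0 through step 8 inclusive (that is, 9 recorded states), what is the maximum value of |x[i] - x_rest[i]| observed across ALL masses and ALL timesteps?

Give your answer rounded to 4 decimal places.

Step 0: x=[4.0000 9.0000 13.0000] v=[0.0000 1.0000 0.0000]
Step 1: x=[4.2500 9.2500 13.0000] v=[0.5000 0.5000 0.0000]
Step 2: x=[4.6875 9.1875 13.0625] v=[0.8750 -0.1250 0.1250]
Step 3: x=[5.0782 8.9688 13.1563] v=[0.7813 -0.4375 0.1875]
Step 4: x=[5.1720 8.8243 13.2032] v=[0.1875 -0.2891 0.0938]
Step 5: x=[4.8858 8.8614 13.1554] v=[-0.5724 0.0742 -0.0957]
Step 6: x=[4.3721 8.9781 13.0341] v=[-1.0275 0.2334 -0.2427]
Step 7: x=[3.9168 8.9573 12.8988] v=[-0.9106 -0.0416 -0.2707]
Step 8: x=[3.7424 8.6618 12.7781] v=[-0.3488 -0.5911 -0.2415]
Max displacement = 1.2500

Answer: 1.2500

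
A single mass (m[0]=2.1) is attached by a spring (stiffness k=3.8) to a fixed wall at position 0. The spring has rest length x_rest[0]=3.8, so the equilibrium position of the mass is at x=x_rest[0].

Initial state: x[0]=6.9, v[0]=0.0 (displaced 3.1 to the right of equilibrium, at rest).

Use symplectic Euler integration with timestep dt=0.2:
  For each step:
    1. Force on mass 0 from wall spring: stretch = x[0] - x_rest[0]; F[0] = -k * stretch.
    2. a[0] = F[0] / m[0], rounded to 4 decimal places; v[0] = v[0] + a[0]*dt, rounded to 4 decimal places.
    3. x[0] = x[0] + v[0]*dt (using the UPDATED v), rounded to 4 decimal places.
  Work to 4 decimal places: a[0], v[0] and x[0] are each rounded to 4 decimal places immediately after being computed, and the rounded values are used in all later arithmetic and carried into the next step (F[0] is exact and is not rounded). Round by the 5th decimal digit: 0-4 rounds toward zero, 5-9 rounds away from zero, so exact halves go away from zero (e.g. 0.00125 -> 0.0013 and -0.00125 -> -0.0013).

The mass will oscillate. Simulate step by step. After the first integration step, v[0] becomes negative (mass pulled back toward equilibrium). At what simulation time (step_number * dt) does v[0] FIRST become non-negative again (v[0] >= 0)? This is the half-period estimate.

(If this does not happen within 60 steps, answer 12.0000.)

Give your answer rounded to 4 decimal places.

Answer: 2.4000

Derivation:
Step 0: x=[6.9000] v=[0.0000]
Step 1: x=[6.6756] v=[-1.1219]
Step 2: x=[6.2431] v=[-2.1626]
Step 3: x=[5.6337] v=[-3.0468]
Step 4: x=[4.8916] v=[-3.7104]
Step 5: x=[4.0705] v=[-4.1055]
Step 6: x=[3.2298] v=[-4.2034]
Step 7: x=[2.4304] v=[-3.9970]
Step 8: x=[1.7301] v=[-3.5013]
Step 9: x=[1.1797] v=[-2.7522]
Step 10: x=[0.8189] v=[-1.8039]
Step 11: x=[0.6739] v=[-0.7250]
Step 12: x=[0.7552] v=[0.4064]
First v>=0 after going negative at step 12, time=2.4000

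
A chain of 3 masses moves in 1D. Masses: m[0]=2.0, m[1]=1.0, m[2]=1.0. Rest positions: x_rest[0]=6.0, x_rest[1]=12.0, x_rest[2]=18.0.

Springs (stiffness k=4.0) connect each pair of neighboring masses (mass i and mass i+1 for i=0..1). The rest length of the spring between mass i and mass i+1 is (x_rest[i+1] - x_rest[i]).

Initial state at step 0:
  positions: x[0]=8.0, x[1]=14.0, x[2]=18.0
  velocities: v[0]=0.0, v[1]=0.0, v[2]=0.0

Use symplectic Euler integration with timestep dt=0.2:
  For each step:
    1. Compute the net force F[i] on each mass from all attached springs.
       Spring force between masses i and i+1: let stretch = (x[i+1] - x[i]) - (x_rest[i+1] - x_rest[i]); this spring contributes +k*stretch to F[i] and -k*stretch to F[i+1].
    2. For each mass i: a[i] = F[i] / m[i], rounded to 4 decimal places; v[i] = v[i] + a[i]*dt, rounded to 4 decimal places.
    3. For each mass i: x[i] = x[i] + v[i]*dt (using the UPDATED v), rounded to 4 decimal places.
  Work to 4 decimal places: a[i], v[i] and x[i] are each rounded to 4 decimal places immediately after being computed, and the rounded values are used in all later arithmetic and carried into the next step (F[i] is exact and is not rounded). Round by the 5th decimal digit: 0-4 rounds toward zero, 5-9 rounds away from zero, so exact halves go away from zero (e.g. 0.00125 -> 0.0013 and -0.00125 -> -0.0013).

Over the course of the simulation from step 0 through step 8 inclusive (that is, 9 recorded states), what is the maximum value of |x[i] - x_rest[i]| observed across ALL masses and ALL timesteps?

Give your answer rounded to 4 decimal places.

Answer: 2.5307

Derivation:
Step 0: x=[8.0000 14.0000 18.0000] v=[0.0000 0.0000 0.0000]
Step 1: x=[8.0000 13.6800 18.3200] v=[0.0000 -1.6000 1.6000]
Step 2: x=[7.9744 13.1936 18.8576] v=[-0.1280 -2.4320 2.6880]
Step 3: x=[7.8863 12.7784 19.4490] v=[-0.4403 -2.0762 2.9568]
Step 4: x=[7.7096 12.6477 19.9331] v=[-0.8835 -0.6534 2.4203]
Step 5: x=[7.4479 12.8926 20.2115] v=[-1.3083 1.2244 1.3920]
Step 6: x=[7.1418 13.4374 20.2789] v=[-1.5304 2.7238 0.3369]
Step 7: x=[6.8594 14.0695 20.2116] v=[-1.4122 3.1605 -0.3363]
Step 8: x=[6.6738 14.5307 20.1216] v=[-0.9282 2.3061 -0.4500]
Max displacement = 2.5307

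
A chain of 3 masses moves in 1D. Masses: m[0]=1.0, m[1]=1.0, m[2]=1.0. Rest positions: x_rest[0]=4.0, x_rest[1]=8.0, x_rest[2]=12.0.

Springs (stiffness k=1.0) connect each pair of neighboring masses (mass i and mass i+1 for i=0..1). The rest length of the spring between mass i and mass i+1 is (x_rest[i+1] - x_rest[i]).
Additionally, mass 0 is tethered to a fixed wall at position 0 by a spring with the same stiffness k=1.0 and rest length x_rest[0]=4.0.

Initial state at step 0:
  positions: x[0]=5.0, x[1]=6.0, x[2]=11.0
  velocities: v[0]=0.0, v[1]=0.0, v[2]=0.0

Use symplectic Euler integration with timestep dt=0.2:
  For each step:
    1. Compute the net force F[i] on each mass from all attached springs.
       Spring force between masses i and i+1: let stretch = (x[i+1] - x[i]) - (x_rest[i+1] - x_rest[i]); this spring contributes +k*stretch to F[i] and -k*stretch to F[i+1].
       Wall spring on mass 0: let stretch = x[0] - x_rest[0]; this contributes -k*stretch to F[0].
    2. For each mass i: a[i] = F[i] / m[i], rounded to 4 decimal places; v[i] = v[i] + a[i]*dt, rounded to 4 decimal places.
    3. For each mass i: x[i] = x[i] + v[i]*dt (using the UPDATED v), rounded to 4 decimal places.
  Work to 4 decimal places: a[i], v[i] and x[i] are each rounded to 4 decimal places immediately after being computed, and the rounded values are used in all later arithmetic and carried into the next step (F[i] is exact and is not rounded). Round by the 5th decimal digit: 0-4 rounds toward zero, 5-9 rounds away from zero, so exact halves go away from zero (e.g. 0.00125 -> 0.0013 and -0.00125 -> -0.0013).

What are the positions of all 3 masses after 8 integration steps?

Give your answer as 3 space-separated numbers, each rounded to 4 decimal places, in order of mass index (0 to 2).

Answer: 2.3158 8.4976 10.7793

Derivation:
Step 0: x=[5.0000 6.0000 11.0000] v=[0.0000 0.0000 0.0000]
Step 1: x=[4.8400 6.1600 10.9600] v=[-0.8000 0.8000 -0.2000]
Step 2: x=[4.5392 6.4592 10.8880] v=[-1.5040 1.4960 -0.3600]
Step 3: x=[4.1336 6.8588 10.7988] v=[-2.0278 1.9978 -0.4458]
Step 4: x=[3.6717 7.3070 10.7120] v=[-2.3095 2.2408 -0.4338]
Step 5: x=[3.2083 7.7459 10.6490] v=[-2.3168 2.1947 -0.3148]
Step 6: x=[2.7981 8.1195 10.6299] v=[-2.0509 1.8678 -0.0954]
Step 7: x=[2.4889 8.3806 10.6704] v=[-1.5462 1.3056 0.2025]
Step 8: x=[2.3158 8.4976 10.7793] v=[-0.8656 0.5852 0.5445]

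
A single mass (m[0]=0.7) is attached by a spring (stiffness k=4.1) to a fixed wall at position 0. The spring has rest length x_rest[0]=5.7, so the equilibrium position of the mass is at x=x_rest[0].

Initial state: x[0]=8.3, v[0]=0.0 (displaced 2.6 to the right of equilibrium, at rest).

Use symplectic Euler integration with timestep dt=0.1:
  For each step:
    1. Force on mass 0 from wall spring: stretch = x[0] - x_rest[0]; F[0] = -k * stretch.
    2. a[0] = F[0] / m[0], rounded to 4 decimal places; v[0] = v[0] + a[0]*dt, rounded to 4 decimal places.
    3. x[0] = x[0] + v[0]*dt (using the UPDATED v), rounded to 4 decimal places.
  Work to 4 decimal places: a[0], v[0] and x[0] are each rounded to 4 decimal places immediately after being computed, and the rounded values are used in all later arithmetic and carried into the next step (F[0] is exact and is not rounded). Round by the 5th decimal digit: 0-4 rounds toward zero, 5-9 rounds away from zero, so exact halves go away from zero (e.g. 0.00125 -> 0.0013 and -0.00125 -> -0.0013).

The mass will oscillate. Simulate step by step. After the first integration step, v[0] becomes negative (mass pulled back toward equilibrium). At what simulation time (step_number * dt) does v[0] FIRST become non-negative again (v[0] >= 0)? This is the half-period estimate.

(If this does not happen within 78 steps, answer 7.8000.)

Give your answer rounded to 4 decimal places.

Step 0: x=[8.3000] v=[0.0000]
Step 1: x=[8.1477] v=[-1.5229]
Step 2: x=[7.8520] v=[-2.9566]
Step 3: x=[7.4303] v=[-4.2171]
Step 4: x=[6.9072] v=[-5.2306]
Step 5: x=[6.3134] v=[-5.9377]
Step 6: x=[5.6837] v=[-6.2970]
Step 7: x=[5.0550] v=[-6.2875]
Step 8: x=[4.4640] v=[-5.9097]
Step 9: x=[3.9454] v=[-5.1858]
Step 10: x=[3.5296] v=[-4.1581]
Step 11: x=[3.2409] v=[-2.8869]
Step 12: x=[3.0962] v=[-1.4466]
Step 13: x=[3.1041] v=[0.0785]
First v>=0 after going negative at step 13, time=1.3000

Answer: 1.3000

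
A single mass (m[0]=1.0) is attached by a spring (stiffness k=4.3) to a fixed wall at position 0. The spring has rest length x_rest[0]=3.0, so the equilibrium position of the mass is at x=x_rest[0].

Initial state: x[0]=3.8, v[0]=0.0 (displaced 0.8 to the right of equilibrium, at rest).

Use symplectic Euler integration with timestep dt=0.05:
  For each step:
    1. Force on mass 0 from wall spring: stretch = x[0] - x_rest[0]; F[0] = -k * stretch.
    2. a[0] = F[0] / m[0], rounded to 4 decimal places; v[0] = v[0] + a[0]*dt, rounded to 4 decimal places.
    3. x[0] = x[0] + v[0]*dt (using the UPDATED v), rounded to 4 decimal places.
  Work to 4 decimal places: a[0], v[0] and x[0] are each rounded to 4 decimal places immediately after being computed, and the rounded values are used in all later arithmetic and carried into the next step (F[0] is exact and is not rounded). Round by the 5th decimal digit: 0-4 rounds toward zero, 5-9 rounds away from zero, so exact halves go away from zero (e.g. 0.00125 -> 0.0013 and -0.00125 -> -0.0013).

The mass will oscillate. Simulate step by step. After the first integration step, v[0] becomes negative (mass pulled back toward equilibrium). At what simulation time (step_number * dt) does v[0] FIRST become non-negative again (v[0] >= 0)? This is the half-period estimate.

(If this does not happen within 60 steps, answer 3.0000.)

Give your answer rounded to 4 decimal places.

Answer: 1.5500

Derivation:
Step 0: x=[3.8000] v=[0.0000]
Step 1: x=[3.7914] v=[-0.1720]
Step 2: x=[3.7743] v=[-0.3422]
Step 3: x=[3.7489] v=[-0.5087]
Step 4: x=[3.7154] v=[-0.6697]
Step 5: x=[3.6742] v=[-0.8235]
Step 6: x=[3.6258] v=[-0.9685]
Step 7: x=[3.5707] v=[-1.1030]
Step 8: x=[3.5094] v=[-1.2257]
Step 9: x=[3.4426] v=[-1.3352]
Step 10: x=[3.3711] v=[-1.4304]
Step 11: x=[3.2956] v=[-1.5102]
Step 12: x=[3.2169] v=[-1.5738]
Step 13: x=[3.1359] v=[-1.6204]
Step 14: x=[3.0534] v=[-1.6496]
Step 15: x=[2.9703] v=[-1.6611]
Step 16: x=[2.8876] v=[-1.6547]
Step 17: x=[2.8061] v=[-1.6305]
Step 18: x=[2.7267] v=[-1.5888]
Step 19: x=[2.6502] v=[-1.5300]
Step 20: x=[2.5775] v=[-1.4548]
Step 21: x=[2.5093] v=[-1.3640]
Step 22: x=[2.4464] v=[-1.2585]
Step 23: x=[2.3894] v=[-1.1395]
Step 24: x=[2.3390] v=[-1.0082]
Step 25: x=[2.2957] v=[-0.8661]
Step 26: x=[2.2600] v=[-0.7147]
Step 27: x=[2.2322] v=[-0.5556]
Step 28: x=[2.2127] v=[-0.3905]
Step 29: x=[2.2016] v=[-0.2212]
Step 30: x=[2.1991] v=[-0.0495]
Step 31: x=[2.2052] v=[0.1227]
First v>=0 after going negative at step 31, time=1.5500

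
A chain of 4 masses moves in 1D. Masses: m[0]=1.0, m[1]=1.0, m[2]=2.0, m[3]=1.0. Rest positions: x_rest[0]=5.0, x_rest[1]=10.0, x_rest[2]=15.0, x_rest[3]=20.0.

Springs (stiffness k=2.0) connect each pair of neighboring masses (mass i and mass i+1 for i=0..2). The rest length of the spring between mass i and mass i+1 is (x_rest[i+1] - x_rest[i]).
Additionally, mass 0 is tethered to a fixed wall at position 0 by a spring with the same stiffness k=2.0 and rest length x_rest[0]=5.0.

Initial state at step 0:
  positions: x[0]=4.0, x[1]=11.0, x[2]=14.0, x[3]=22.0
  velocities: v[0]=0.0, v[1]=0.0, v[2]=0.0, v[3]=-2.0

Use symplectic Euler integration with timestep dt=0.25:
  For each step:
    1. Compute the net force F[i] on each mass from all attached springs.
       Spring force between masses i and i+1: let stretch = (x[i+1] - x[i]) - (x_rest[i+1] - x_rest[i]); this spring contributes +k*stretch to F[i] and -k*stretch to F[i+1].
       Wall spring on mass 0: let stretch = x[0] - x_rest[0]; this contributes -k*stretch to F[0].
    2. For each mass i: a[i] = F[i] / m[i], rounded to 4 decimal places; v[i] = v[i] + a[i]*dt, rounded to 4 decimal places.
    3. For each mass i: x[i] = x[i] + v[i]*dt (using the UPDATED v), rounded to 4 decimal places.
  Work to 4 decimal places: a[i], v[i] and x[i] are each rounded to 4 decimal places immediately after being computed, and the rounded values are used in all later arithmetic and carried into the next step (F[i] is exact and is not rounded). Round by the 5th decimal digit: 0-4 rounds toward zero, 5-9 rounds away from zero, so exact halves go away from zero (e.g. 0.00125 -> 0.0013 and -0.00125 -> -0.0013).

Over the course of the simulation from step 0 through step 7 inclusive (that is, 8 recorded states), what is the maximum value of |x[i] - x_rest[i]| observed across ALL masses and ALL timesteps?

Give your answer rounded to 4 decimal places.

Step 0: x=[4.0000 11.0000 14.0000 22.0000] v=[0.0000 0.0000 0.0000 -2.0000]
Step 1: x=[4.3750 10.5000 14.3125 21.1250] v=[1.5000 -2.0000 1.2500 -3.5000]
Step 2: x=[4.9688 9.7109 14.8125 20.0234] v=[2.3750 -3.1563 2.0000 -4.4063]
Step 3: x=[5.5342 8.9668 15.3193 18.8955] v=[2.2617 -2.9766 2.0273 -4.5118]
Step 4: x=[5.8369 8.5876 15.6526 17.9455] v=[1.2109 -1.5167 1.3332 -3.7999]
Step 5: x=[5.7539 8.7477 15.6877 17.3339] v=[-0.3322 0.6405 0.1402 -2.4464]
Step 6: x=[5.3258 9.4011 15.3919 17.1415] v=[-1.7123 2.6136 -1.1833 -0.7695]
Step 7: x=[4.7414 10.2940 14.8310 17.3554] v=[-2.3376 3.5714 -2.2436 0.8557]
Max displacement = 2.8585

Answer: 2.8585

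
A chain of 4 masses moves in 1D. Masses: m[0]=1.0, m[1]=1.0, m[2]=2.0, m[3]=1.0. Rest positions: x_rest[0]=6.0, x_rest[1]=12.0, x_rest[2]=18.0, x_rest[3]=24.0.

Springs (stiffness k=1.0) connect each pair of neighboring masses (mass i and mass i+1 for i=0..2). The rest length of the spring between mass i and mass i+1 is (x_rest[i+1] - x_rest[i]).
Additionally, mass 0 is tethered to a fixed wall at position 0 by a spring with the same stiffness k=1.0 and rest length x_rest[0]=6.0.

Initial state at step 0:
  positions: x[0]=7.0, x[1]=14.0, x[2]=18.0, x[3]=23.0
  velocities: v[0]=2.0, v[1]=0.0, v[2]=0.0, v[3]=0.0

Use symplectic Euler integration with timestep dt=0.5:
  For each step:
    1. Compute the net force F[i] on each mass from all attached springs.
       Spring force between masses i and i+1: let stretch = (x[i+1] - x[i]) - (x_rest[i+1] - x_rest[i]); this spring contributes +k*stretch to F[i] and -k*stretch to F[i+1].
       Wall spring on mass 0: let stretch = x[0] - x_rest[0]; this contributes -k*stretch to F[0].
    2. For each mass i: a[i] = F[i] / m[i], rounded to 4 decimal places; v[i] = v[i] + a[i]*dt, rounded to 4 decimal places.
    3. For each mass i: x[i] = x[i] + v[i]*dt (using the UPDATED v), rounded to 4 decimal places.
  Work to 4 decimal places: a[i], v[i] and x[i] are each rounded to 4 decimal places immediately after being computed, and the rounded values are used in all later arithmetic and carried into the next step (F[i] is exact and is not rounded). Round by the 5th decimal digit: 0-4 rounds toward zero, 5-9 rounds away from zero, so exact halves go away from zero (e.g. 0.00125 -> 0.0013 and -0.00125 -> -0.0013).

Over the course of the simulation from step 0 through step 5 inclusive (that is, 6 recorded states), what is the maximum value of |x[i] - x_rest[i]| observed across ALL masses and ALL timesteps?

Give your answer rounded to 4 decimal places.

Step 0: x=[7.0000 14.0000 18.0000 23.0000] v=[2.0000 0.0000 0.0000 0.0000]
Step 1: x=[8.0000 13.2500 18.1250 23.2500] v=[2.0000 -1.5000 0.2500 0.5000]
Step 2: x=[8.3125 12.4063 18.2813 23.7188] v=[0.6250 -1.6875 0.3125 0.9375]
Step 3: x=[7.5703 12.0079 18.3829 24.3282] v=[-1.4844 -0.7969 0.2031 1.2188]
Step 4: x=[6.0449 12.0938 18.4308 24.9513] v=[-3.0508 0.1718 0.0957 1.2462]
Step 5: x=[4.5205 12.2518 18.5016 25.4443] v=[-3.0488 0.3159 0.1416 0.9860]
Max displacement = 2.3125

Answer: 2.3125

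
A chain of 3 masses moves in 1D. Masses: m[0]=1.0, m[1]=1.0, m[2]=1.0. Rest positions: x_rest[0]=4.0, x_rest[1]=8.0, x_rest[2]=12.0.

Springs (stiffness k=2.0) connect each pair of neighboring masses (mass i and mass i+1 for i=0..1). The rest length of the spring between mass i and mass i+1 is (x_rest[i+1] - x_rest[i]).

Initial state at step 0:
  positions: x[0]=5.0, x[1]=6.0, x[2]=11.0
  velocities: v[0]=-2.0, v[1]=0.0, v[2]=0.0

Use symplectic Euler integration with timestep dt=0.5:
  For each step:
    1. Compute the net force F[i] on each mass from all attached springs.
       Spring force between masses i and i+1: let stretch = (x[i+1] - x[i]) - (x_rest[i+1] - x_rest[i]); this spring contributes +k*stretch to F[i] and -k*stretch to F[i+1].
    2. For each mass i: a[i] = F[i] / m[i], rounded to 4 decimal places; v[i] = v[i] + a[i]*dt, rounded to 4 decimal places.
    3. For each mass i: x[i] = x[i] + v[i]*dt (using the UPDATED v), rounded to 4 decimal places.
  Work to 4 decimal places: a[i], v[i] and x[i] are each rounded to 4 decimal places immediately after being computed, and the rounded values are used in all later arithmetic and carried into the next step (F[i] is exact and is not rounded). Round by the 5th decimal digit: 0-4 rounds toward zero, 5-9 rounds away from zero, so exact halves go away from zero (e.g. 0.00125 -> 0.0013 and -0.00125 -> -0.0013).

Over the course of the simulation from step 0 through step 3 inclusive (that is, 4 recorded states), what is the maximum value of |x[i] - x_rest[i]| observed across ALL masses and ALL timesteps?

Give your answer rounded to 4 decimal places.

Step 0: x=[5.0000 6.0000 11.0000] v=[-2.0000 0.0000 0.0000]
Step 1: x=[2.5000 8.0000 10.5000] v=[-5.0000 4.0000 -1.0000]
Step 2: x=[0.7500 8.5000 10.7500] v=[-3.5000 1.0000 0.5000]
Step 3: x=[0.8750 6.2500 11.8750] v=[0.2500 -4.5000 2.2500]
Max displacement = 3.2500

Answer: 3.2500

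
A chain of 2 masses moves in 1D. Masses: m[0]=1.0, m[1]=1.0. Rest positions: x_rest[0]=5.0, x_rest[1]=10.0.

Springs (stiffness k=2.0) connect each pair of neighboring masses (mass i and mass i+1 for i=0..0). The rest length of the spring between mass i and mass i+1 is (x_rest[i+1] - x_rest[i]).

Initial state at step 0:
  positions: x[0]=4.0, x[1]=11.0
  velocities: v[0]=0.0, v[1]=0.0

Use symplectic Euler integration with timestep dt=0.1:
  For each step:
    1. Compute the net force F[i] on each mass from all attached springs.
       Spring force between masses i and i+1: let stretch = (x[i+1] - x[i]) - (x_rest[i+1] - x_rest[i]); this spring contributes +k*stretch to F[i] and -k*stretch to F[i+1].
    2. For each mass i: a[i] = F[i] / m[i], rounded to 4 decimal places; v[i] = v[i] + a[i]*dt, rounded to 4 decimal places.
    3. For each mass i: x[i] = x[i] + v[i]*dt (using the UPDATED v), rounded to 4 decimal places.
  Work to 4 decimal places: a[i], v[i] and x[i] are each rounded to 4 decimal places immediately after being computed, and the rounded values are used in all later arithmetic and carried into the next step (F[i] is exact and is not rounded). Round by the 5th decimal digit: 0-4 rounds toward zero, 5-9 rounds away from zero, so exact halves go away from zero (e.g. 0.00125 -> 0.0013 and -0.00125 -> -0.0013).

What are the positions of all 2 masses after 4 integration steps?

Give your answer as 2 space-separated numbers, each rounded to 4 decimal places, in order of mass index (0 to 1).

Step 0: x=[4.0000 11.0000] v=[0.0000 0.0000]
Step 1: x=[4.0400 10.9600] v=[0.4000 -0.4000]
Step 2: x=[4.1184 10.8816] v=[0.7840 -0.7840]
Step 3: x=[4.2321 10.7679] v=[1.1366 -1.1366]
Step 4: x=[4.3765 10.6235] v=[1.4438 -1.4438]

Answer: 4.3765 10.6235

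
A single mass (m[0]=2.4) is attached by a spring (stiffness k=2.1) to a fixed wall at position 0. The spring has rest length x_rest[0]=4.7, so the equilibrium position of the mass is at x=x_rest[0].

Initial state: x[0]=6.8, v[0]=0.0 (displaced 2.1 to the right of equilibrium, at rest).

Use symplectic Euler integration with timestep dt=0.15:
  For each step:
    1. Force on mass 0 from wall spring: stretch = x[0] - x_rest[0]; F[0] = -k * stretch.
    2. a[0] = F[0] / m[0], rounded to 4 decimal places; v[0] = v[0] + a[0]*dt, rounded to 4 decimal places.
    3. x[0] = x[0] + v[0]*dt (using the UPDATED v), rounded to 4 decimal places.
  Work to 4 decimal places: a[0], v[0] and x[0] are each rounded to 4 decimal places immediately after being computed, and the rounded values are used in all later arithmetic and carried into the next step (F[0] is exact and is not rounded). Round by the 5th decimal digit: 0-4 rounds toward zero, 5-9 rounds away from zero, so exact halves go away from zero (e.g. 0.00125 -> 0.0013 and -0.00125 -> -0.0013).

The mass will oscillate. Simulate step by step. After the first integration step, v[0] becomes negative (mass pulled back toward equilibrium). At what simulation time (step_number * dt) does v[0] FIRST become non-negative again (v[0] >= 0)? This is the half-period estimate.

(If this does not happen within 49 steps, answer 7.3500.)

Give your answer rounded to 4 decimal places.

Answer: 3.4500

Derivation:
Step 0: x=[6.8000] v=[0.0000]
Step 1: x=[6.7587] v=[-0.2756]
Step 2: x=[6.6768] v=[-0.5458]
Step 3: x=[6.5560] v=[-0.8053]
Step 4: x=[6.3987] v=[-1.0489]
Step 5: x=[6.2079] v=[-1.2719]
Step 6: x=[5.9874] v=[-1.4698]
Step 7: x=[5.7416] v=[-1.6388]
Step 8: x=[5.4753] v=[-1.7755]
Step 9: x=[5.1937] v=[-1.8773]
Step 10: x=[4.9024] v=[-1.9421]
Step 11: x=[4.6071] v=[-1.9687]
Step 12: x=[4.3136] v=[-1.9565]
Step 13: x=[4.0277] v=[-1.9058]
Step 14: x=[3.7551] v=[-1.8176]
Step 15: x=[3.5011] v=[-1.6936]
Step 16: x=[3.2707] v=[-1.5363]
Step 17: x=[3.0684] v=[-1.3487]
Step 18: x=[2.8982] v=[-1.1345]
Step 19: x=[2.7635] v=[-0.8980]
Step 20: x=[2.6669] v=[-0.6438]
Step 21: x=[2.6104] v=[-0.3770]
Step 22: x=[2.5950] v=[-0.1027]
Step 23: x=[2.6210] v=[0.1736]
First v>=0 after going negative at step 23, time=3.4500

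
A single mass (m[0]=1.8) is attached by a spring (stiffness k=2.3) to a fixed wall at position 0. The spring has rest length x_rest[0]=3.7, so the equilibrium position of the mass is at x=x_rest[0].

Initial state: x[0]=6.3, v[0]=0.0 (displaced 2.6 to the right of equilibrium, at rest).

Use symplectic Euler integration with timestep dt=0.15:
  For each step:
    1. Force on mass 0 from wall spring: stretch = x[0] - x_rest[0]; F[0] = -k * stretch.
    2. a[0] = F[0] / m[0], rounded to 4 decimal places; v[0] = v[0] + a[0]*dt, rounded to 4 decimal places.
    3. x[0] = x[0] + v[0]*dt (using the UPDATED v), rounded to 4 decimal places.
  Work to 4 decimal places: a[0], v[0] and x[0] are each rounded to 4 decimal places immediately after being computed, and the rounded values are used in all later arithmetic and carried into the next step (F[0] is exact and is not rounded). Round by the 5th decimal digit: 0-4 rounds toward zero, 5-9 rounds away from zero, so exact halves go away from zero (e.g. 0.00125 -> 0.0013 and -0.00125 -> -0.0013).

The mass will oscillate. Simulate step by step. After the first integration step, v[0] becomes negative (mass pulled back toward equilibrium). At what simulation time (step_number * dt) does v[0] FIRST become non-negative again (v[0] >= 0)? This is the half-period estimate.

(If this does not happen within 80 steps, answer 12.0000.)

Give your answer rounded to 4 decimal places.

Step 0: x=[6.3000] v=[0.0000]
Step 1: x=[6.2253] v=[-0.4983]
Step 2: x=[6.0780] v=[-0.9823]
Step 3: x=[5.8623] v=[-1.4381]
Step 4: x=[5.5844] v=[-1.8525]
Step 5: x=[5.2523] v=[-2.2137]
Step 6: x=[4.8756] v=[-2.5112]
Step 7: x=[4.4651] v=[-2.7365]
Step 8: x=[4.0326] v=[-2.8831]
Step 9: x=[3.5906] v=[-2.9469]
Step 10: x=[3.1517] v=[-2.9259]
Step 11: x=[2.7286] v=[-2.8208]
Step 12: x=[2.3334] v=[-2.6346]
Step 13: x=[1.9775] v=[-2.3727]
Step 14: x=[1.6711] v=[-2.0426]
Step 15: x=[1.4230] v=[-1.6537]
Step 16: x=[1.2404] v=[-1.2173]
Step 17: x=[1.1285] v=[-0.7459]
Step 18: x=[1.0906] v=[-0.2530]
Step 19: x=[1.1277] v=[0.2471]
First v>=0 after going negative at step 19, time=2.8500

Answer: 2.8500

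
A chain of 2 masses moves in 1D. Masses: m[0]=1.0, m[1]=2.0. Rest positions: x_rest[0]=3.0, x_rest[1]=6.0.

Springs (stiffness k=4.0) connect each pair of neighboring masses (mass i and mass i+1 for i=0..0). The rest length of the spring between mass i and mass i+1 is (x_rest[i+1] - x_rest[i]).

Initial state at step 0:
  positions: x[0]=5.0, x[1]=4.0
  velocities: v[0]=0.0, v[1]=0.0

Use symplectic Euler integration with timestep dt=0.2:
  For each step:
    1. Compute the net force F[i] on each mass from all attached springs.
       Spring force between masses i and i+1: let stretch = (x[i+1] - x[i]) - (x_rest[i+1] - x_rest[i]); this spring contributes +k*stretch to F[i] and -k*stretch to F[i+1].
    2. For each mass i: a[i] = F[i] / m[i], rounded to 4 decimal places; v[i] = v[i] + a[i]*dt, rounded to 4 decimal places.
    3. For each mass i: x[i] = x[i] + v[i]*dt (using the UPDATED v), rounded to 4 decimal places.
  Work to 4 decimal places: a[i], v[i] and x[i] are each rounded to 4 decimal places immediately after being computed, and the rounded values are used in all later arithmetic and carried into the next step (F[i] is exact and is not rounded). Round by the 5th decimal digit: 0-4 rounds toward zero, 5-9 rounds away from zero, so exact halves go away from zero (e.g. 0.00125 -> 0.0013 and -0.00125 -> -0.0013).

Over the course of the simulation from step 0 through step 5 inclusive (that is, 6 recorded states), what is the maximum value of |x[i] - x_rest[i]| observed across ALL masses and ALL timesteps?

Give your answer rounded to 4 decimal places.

Step 0: x=[5.0000 4.0000] v=[0.0000 0.0000]
Step 1: x=[4.3600 4.3200] v=[-3.2000 1.6000]
Step 2: x=[3.2336 4.8832] v=[-5.6320 2.8160]
Step 3: x=[1.8911 5.5544] v=[-6.7123 3.3562]
Step 4: x=[0.6548 6.1726] v=[-6.1817 3.0909]
Step 5: x=[-0.1787 6.5894] v=[-4.1675 2.0838]
Max displacement = 3.1787

Answer: 3.1787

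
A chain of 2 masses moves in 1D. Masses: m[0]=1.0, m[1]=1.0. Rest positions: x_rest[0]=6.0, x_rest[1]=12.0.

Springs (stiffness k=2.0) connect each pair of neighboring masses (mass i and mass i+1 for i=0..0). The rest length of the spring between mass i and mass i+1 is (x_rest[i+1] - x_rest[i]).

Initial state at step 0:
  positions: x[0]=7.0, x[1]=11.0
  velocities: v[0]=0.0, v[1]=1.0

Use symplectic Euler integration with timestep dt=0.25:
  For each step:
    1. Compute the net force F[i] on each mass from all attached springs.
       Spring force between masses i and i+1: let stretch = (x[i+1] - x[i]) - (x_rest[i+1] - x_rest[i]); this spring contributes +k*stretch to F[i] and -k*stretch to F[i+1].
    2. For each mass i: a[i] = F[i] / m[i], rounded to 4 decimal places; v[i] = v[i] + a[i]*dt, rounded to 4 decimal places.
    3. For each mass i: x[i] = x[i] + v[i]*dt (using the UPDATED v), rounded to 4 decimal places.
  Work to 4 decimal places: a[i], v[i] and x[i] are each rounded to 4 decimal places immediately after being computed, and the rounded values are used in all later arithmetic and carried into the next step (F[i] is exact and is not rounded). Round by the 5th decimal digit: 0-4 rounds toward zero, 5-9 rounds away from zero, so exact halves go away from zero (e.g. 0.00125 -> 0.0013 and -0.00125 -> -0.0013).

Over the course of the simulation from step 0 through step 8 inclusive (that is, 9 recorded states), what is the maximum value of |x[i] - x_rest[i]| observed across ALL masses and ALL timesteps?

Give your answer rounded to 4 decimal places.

Answer: 1.8006

Derivation:
Step 0: x=[7.0000 11.0000] v=[0.0000 1.0000]
Step 1: x=[6.7500 11.5000] v=[-1.0000 2.0000]
Step 2: x=[6.3438 12.1563] v=[-1.6250 2.6250]
Step 3: x=[5.9141 12.8360] v=[-1.7188 2.7188]
Step 4: x=[5.5996 13.4005] v=[-1.2579 2.2579]
Step 5: x=[5.5102 13.7399] v=[-0.3575 1.3575]
Step 6: x=[5.6996 13.8006] v=[0.7574 0.2427]
Step 7: x=[6.1516 13.5987] v=[1.8079 -0.8078]
Step 8: x=[6.7845 13.2159] v=[2.5315 -1.5314]
Max displacement = 1.8006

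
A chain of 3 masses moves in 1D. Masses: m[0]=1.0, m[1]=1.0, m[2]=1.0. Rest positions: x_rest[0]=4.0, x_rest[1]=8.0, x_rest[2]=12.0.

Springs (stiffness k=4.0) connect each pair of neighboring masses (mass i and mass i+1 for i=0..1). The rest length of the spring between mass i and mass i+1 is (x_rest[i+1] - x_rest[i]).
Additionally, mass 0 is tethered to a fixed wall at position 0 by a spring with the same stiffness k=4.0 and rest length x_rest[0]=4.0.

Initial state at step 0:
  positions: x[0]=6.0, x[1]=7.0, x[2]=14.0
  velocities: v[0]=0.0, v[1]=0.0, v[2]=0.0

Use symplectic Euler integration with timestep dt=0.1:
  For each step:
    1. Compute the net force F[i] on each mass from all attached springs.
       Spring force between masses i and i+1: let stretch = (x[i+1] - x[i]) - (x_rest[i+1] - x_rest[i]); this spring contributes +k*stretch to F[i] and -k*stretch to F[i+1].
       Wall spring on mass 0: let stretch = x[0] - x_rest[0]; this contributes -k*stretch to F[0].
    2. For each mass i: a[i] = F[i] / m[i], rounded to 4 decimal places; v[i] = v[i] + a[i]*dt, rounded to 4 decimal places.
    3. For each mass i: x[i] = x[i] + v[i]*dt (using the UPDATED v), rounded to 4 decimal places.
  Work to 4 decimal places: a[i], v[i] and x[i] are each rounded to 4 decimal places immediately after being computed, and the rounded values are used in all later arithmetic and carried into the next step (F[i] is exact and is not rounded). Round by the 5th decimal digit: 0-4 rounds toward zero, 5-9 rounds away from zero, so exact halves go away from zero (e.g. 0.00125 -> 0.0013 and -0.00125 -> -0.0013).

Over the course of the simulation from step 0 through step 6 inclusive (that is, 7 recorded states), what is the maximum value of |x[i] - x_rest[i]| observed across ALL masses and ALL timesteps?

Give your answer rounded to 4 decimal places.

Step 0: x=[6.0000 7.0000 14.0000] v=[0.0000 0.0000 0.0000]
Step 1: x=[5.8000 7.2400 13.8800] v=[-2.0000 2.4000 -1.2000]
Step 2: x=[5.4256 7.6880 13.6544] v=[-3.7440 4.4800 -2.2560]
Step 3: x=[4.9247 8.2842 13.3501] v=[-5.0093 5.9616 -3.0426]
Step 4: x=[4.3612 8.9486 13.0032] v=[-5.6354 6.6442 -3.4690]
Step 5: x=[3.8067 9.5917 12.6541] v=[-5.5449 6.4311 -3.4908]
Step 6: x=[3.3313 10.1259 12.3425] v=[-4.7536 5.3421 -3.1158]
Max displacement = 2.1259

Answer: 2.1259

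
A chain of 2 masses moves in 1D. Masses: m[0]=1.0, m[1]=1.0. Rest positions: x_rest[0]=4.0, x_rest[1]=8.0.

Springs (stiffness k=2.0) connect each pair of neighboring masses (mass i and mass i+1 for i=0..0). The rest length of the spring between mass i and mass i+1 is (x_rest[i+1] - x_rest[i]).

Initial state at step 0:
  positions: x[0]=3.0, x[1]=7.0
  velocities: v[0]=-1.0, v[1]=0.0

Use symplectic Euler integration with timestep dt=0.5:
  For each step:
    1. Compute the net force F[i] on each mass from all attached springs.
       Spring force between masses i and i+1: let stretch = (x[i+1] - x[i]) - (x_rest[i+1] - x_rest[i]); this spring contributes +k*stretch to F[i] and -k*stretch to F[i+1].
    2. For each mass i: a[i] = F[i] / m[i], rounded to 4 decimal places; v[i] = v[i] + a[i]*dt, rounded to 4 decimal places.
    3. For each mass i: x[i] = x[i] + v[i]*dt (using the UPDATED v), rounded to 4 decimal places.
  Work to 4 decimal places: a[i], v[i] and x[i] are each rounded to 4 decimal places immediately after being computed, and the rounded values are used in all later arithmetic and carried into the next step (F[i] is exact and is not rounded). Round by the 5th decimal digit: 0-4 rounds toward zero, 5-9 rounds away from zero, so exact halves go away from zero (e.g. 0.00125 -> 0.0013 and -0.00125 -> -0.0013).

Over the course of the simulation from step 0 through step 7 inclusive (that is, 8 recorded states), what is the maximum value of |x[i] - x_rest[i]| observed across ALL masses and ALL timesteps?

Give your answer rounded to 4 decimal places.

Answer: 3.0000

Derivation:
Step 0: x=[3.0000 7.0000] v=[-1.0000 0.0000]
Step 1: x=[2.5000 7.0000] v=[-1.0000 0.0000]
Step 2: x=[2.2500 6.7500] v=[-0.5000 -0.5000]
Step 3: x=[2.2500 6.2500] v=[0.0000 -1.0000]
Step 4: x=[2.2500 5.7500] v=[0.0000 -1.0000]
Step 5: x=[2.0000 5.5000] v=[-0.5000 -0.5000]
Step 6: x=[1.5000 5.5000] v=[-1.0000 0.0000]
Step 7: x=[1.0000 5.5000] v=[-1.0000 0.0000]
Max displacement = 3.0000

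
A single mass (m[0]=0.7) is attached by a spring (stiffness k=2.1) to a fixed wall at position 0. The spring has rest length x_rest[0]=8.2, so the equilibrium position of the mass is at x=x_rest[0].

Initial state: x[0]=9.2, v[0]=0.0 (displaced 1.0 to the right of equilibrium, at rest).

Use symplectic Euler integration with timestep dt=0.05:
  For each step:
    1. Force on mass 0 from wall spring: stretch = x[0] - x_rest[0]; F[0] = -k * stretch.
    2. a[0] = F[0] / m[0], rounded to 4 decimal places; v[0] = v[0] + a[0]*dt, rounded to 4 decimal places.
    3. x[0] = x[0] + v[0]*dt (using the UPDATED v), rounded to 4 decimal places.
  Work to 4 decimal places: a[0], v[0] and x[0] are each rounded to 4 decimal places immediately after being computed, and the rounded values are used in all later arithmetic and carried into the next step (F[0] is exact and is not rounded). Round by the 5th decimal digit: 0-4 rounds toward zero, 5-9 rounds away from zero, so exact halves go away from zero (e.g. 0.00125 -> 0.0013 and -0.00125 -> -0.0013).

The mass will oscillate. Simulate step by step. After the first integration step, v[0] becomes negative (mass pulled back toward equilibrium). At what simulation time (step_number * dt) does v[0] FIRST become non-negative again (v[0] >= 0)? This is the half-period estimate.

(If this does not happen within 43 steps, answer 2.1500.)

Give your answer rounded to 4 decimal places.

Answer: 1.8500

Derivation:
Step 0: x=[9.2000] v=[0.0000]
Step 1: x=[9.1925] v=[-0.1500]
Step 2: x=[9.1776] v=[-0.2989]
Step 3: x=[9.1553] v=[-0.4455]
Step 4: x=[9.1259] v=[-0.5888]
Step 5: x=[9.0895] v=[-0.7277]
Step 6: x=[9.0464] v=[-0.8611]
Step 7: x=[8.9970] v=[-0.9881]
Step 8: x=[8.9416] v=[-1.1077]
Step 9: x=[8.8807] v=[-1.2189]
Step 10: x=[8.8147] v=[-1.3210]
Step 11: x=[8.7440] v=[-1.4132]
Step 12: x=[8.6693] v=[-1.4948]
Step 13: x=[8.5910] v=[-1.5652]
Step 14: x=[8.5098] v=[-1.6239]
Step 15: x=[8.4263] v=[-1.6704]
Step 16: x=[8.3411] v=[-1.7043]
Step 17: x=[8.2548] v=[-1.7255]
Step 18: x=[8.1681] v=[-1.7337]
Step 19: x=[8.0817] v=[-1.7289]
Step 20: x=[7.9961] v=[-1.7112]
Step 21: x=[7.9121] v=[-1.6806]
Step 22: x=[7.8302] v=[-1.6374]
Step 23: x=[7.7511] v=[-1.5819]
Step 24: x=[7.6754] v=[-1.5146]
Step 25: x=[7.6036] v=[-1.4359]
Step 26: x=[7.5363] v=[-1.3464]
Step 27: x=[7.4740] v=[-1.2468]
Step 28: x=[7.4171] v=[-1.1379]
Step 29: x=[7.3661] v=[-1.0205]
Step 30: x=[7.3213] v=[-0.8954]
Step 31: x=[7.2831] v=[-0.7636]
Step 32: x=[7.2518] v=[-0.6261]
Step 33: x=[7.2276] v=[-0.4839]
Step 34: x=[7.2107] v=[-0.3380]
Step 35: x=[7.2012] v=[-0.1896]
Step 36: x=[7.1992] v=[-0.0398]
Step 37: x=[7.2047] v=[0.1103]
First v>=0 after going negative at step 37, time=1.8500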